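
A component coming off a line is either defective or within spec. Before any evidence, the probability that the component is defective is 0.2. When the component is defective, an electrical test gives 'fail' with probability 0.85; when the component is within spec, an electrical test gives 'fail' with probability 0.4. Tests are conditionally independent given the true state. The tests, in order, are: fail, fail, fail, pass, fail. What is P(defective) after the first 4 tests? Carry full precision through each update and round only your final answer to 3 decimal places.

0.375

After 'fail': P(defective) = 0.85·0.2000 / (0.85·0.2000 + 0.4·0.8000) ≈ 0.3469
After 'fail': P(defective) = 0.85·0.3469 / (0.85·0.3469 + 0.4·0.6531) ≈ 0.5303
After 'fail': P(defective) = 0.85·0.5303 / (0.85·0.5303 + 0.4·0.4697) ≈ 0.7058
After 'pass': P(defective) = 0.15·0.7058 / (0.15·0.7058 + 0.6·0.2942) ≈ 0.3749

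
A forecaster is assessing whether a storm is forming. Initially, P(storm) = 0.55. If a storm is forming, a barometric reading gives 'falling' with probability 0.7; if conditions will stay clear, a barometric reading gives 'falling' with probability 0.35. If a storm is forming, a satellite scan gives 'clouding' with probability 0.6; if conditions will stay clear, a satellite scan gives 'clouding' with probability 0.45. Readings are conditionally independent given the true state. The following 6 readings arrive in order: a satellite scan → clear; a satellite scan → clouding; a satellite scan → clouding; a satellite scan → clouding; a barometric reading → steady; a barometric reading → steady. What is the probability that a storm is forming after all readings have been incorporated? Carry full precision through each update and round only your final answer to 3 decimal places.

0.310

After a satellite scan='clear': P(storm) = 0.4·0.5500 / (0.4·0.5500 + 0.55·0.4500) ≈ 0.4706
After a satellite scan='clouding': P(storm) = 0.6·0.4706 / (0.6·0.4706 + 0.45·0.5294) ≈ 0.5424
After a satellite scan='clouding': P(storm) = 0.6·0.5424 / (0.6·0.5424 + 0.45·0.4576) ≈ 0.6124
After a satellite scan='clouding': P(storm) = 0.6·0.6124 / (0.6·0.6124 + 0.45·0.3876) ≈ 0.6781
After a barometric reading='steady': P(storm) = 0.3·0.6781 / (0.3·0.6781 + 0.65·0.3219) ≈ 0.4930
After a barometric reading='steady': P(storm) = 0.3·0.4930 / (0.3·0.4930 + 0.65·0.5070) ≈ 0.3098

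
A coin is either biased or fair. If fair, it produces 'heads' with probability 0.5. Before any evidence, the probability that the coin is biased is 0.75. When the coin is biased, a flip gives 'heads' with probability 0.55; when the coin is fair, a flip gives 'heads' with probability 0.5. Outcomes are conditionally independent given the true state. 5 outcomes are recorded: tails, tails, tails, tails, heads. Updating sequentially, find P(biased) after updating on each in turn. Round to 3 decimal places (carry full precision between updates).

After 'tails': P(biased) = 0.45·0.7500 / (0.45·0.7500 + 0.5·0.2500) ≈ 0.7297
After 'tails': P(biased) = 0.45·0.7297 / (0.45·0.7297 + 0.5·0.2703) ≈ 0.7085
After 'tails': P(biased) = 0.45·0.7085 / (0.45·0.7085 + 0.5·0.2915) ≈ 0.6862
After 'tails': P(biased) = 0.45·0.6862 / (0.45·0.6862 + 0.5·0.3138) ≈ 0.6631
After 'heads': P(biased) = 0.55·0.6631 / (0.55·0.6631 + 0.5·0.3369) ≈ 0.6841

0.684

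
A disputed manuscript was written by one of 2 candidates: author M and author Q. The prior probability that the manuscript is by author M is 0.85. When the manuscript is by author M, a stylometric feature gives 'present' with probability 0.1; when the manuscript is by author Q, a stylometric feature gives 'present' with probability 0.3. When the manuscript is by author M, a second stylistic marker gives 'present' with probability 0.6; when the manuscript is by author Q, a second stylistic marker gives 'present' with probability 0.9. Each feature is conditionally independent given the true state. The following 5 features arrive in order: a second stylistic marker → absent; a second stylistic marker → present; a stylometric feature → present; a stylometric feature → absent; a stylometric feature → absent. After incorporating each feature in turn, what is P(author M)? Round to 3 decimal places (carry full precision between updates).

After a second stylistic marker='absent': P(author M) = 0.4·0.8500 / (0.4·0.8500 + 0.1·0.1500) ≈ 0.9577
After a second stylistic marker='present': P(author M) = 0.6·0.9577 / (0.6·0.9577 + 0.9·0.0423) ≈ 0.9379
After a stylometric feature='present': P(author M) = 0.1·0.9379 / (0.1·0.9379 + 0.3·0.0621) ≈ 0.8344
After a stylometric feature='absent': P(author M) = 0.9·0.8344 / (0.9·0.8344 + 0.7·0.1656) ≈ 0.8662
After a stylometric feature='absent': P(author M) = 0.9·0.8662 / (0.9·0.8662 + 0.7·0.1338) ≈ 0.8928

0.893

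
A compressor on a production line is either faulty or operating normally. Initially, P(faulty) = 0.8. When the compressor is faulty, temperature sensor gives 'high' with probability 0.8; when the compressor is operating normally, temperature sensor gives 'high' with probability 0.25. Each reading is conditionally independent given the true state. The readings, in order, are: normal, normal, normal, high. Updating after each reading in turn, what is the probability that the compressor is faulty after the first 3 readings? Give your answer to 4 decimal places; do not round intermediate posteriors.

After 'normal': P(faulty) = 0.2·0.8000 / (0.2·0.8000 + 0.75·0.2000) ≈ 0.5161
After 'normal': P(faulty) = 0.2·0.5161 / (0.2·0.5161 + 0.75·0.4839) ≈ 0.2215
After 'normal': P(faulty) = 0.2·0.2215 / (0.2·0.2215 + 0.75·0.7785) ≈ 0.0705

0.0705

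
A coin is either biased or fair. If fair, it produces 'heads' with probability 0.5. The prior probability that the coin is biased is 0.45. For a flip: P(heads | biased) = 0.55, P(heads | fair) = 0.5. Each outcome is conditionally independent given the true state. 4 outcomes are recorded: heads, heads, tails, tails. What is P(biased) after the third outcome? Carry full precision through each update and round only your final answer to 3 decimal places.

0.471

After 'heads': P(biased) = 0.55·0.4500 / (0.55·0.4500 + 0.5·0.5500) ≈ 0.4737
After 'heads': P(biased) = 0.55·0.4737 / (0.55·0.4737 + 0.5·0.5263) ≈ 0.4975
After 'tails': P(biased) = 0.45·0.4975 / (0.45·0.4975 + 0.5·0.5025) ≈ 0.4712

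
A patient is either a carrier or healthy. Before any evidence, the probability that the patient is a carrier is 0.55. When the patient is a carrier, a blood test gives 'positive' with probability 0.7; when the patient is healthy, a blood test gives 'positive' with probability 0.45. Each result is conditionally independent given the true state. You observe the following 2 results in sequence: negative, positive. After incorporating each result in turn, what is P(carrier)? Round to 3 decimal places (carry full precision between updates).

After 'negative': P(carrier) = 0.3·0.5500 / (0.3·0.5500 + 0.55·0.4500) ≈ 0.4000
After 'positive': P(carrier) = 0.7·0.4000 / (0.7·0.4000 + 0.45·0.6000) ≈ 0.5091

0.509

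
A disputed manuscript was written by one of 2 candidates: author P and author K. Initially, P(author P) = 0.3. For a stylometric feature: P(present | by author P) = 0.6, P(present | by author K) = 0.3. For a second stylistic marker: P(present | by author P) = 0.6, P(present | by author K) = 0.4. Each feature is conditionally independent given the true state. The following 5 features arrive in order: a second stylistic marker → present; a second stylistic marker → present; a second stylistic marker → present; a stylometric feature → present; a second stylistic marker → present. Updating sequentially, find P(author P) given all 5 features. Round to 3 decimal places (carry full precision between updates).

0.813

After a second stylistic marker='present': P(author P) = 0.6·0.3000 / (0.6·0.3000 + 0.4·0.7000) ≈ 0.3913
After a second stylistic marker='present': P(author P) = 0.6·0.3913 / (0.6·0.3913 + 0.4·0.6087) ≈ 0.4909
After a second stylistic marker='present': P(author P) = 0.6·0.4909 / (0.6·0.4909 + 0.4·0.5091) ≈ 0.5912
After a stylometric feature='present': P(author P) = 0.6·0.5912 / (0.6·0.5912 + 0.3·0.4088) ≈ 0.7431
After a second stylistic marker='present': P(author P) = 0.6·0.7431 / (0.6·0.7431 + 0.4·0.2569) ≈ 0.8127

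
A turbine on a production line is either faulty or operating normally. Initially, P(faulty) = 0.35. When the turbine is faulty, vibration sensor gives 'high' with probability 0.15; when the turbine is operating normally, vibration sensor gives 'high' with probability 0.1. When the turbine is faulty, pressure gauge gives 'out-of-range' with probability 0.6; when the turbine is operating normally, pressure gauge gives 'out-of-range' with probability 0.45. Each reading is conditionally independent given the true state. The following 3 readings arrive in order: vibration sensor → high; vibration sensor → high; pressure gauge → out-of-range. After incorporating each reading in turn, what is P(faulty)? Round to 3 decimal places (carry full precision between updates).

After vibration sensor='high': P(faulty) = 0.15·0.3500 / (0.15·0.3500 + 0.1·0.6500) ≈ 0.4468
After vibration sensor='high': P(faulty) = 0.15·0.4468 / (0.15·0.4468 + 0.1·0.5532) ≈ 0.5478
After pressure gauge='out-of-range': P(faulty) = 0.6·0.5478 / (0.6·0.5478 + 0.45·0.4522) ≈ 0.6176

0.618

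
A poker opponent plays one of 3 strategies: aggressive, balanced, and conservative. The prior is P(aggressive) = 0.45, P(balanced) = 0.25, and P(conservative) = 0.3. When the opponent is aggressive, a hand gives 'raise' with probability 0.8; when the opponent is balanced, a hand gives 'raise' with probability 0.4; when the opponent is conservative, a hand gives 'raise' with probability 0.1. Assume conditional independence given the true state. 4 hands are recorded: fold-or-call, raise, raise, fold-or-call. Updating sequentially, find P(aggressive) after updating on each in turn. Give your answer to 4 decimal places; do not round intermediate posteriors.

Each posterior becomes the prior for the next update.
After 'fold-or-call': normaliser = 0.2·0.4500 + 0.6·0.2500 + 0.9·0.3000; P(aggressive) ≈ 0.1765, P(balanced) ≈ 0.2941, P(conservative) ≈ 0.5294
After 'raise': normaliser = 0.8·0.1765 + 0.4·0.2941 + 0.1·0.5294; P(aggressive) ≈ 0.4528, P(balanced) ≈ 0.3774, P(conservative) ≈ 0.1698
After 'raise': normaliser = 0.8·0.4528 + 0.4·0.3774 + 0.1·0.1698; P(aggressive) ≈ 0.6833, P(balanced) ≈ 0.2847, P(conservative) ≈ 0.0320
After 'fold-or-call': normaliser = 0.2·0.6833 + 0.6·0.2847 + 0.9·0.0320; P(aggressive) ≈ 0.4063, P(balanced) ≈ 0.5079, P(conservative) ≈ 0.0857

0.4063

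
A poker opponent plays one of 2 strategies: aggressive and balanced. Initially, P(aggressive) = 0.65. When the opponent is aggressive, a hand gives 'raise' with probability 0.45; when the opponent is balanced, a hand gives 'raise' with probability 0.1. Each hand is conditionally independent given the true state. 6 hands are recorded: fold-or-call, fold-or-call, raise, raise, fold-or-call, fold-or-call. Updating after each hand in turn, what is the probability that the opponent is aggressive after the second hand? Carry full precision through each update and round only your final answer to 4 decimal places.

0.4095

Apply Bayes' rule sequentially, carrying P(aggressive) forward.
After 'fold-or-call': P(aggressive) = 0.55·0.6500 / (0.55·0.6500 + 0.9·0.3500) ≈ 0.5316
After 'fold-or-call': P(aggressive) = 0.55·0.5316 / (0.55·0.5316 + 0.9·0.4684) ≈ 0.4095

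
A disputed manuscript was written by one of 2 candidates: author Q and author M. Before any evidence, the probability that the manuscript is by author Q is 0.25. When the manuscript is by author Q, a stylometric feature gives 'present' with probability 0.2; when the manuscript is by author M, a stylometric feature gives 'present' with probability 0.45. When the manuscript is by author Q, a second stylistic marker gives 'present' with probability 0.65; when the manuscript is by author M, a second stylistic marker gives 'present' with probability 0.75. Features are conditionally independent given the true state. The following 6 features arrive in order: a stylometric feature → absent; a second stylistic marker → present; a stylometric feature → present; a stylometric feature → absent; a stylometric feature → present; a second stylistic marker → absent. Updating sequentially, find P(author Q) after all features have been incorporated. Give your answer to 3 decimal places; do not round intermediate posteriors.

After a stylometric feature='absent': P(author Q) = 0.8·0.2500 / (0.8·0.2500 + 0.55·0.7500) ≈ 0.3265
After a second stylistic marker='present': P(author Q) = 0.65·0.3265 / (0.65·0.3265 + 0.75·0.6735) ≈ 0.2959
After a stylometric feature='present': P(author Q) = 0.2·0.2959 / (0.2·0.2959 + 0.45·0.7041) ≈ 0.1574
After a stylometric feature='absent': P(author Q) = 0.8·0.1574 / (0.8·0.1574 + 0.55·0.8426) ≈ 0.2136
After a stylometric feature='present': P(author Q) = 0.2·0.2136 / (0.2·0.2136 + 0.45·0.7864) ≈ 0.1077
After a second stylistic marker='absent': P(author Q) = 0.35·0.1077 / (0.35·0.1077 + 0.25·0.8923) ≈ 0.1446

0.145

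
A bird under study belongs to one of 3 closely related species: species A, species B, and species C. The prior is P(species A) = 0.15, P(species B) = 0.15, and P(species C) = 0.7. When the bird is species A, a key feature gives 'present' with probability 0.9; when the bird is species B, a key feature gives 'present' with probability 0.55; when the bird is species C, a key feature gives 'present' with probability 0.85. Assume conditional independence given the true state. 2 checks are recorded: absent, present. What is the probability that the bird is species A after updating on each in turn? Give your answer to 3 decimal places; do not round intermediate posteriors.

Apply Bayes' rule sequentially, carrying P(species A) forward.
After 'absent': normaliser = 0.1·0.1500 + 0.45·0.1500 + 0.15·0.7000; P(species A) ≈ 0.0800, P(species B) ≈ 0.3600, P(species C) ≈ 0.5600
After 'present': normaliser = 0.9·0.0800 + 0.55·0.3600 + 0.85·0.5600; P(species A) ≈ 0.0965, P(species B) ≈ 0.2654, P(species C) ≈ 0.6381

0.097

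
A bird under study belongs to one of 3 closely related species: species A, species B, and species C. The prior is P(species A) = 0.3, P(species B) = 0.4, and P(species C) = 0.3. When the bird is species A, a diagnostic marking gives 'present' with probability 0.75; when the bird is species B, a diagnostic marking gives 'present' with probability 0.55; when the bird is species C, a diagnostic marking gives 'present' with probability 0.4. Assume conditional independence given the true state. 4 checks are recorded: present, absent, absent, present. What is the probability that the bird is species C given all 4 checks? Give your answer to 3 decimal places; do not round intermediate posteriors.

0.330

After 'present': normaliser = 0.75·0.3000 + 0.55·0.4000 + 0.4·0.3000; P(species A) ≈ 0.3982, P(species B) ≈ 0.3894, P(species C) ≈ 0.2124
After 'absent': normaliser = 0.25·0.3982 + 0.45·0.3894 + 0.6·0.2124; P(species A) ≈ 0.2475, P(species B) ≈ 0.4356, P(species C) ≈ 0.3168
After 'absent': normaliser = 0.25·0.2475 + 0.45·0.4356 + 0.6·0.3168; P(species A) ≈ 0.1381, P(species B) ≈ 0.4376, P(species C) ≈ 0.4243
After 'present': normaliser = 0.75·0.1381 + 0.55·0.4376 + 0.4·0.4243; P(species A) ≈ 0.2015, P(species B) ≈ 0.4682, P(species C) ≈ 0.3302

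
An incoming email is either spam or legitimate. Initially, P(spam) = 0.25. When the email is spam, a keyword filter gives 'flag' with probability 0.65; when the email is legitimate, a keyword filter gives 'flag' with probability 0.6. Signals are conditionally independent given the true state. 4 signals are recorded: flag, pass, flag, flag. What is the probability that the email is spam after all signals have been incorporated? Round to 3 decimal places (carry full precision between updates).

After 'flag': P(spam) = 0.65·0.2500 / (0.65·0.2500 + 0.6·0.7500) ≈ 0.2653
After 'pass': P(spam) = 0.35·0.2653 / (0.35·0.2653 + 0.4·0.7347) ≈ 0.2401
After 'flag': P(spam) = 0.65·0.2401 / (0.65·0.2401 + 0.6·0.7599) ≈ 0.2550
After 'flag': P(spam) = 0.65·0.2550 / (0.65·0.2550 + 0.6·0.7450) ≈ 0.2705

0.271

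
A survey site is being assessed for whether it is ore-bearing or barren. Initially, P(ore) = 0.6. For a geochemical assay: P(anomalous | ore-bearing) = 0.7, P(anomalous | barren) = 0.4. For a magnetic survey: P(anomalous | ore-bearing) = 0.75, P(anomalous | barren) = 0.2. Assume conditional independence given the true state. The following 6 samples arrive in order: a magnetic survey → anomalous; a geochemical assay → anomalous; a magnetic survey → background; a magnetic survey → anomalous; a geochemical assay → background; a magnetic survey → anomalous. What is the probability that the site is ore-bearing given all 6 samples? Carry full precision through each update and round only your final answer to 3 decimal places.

0.956

Each posterior becomes the prior for the next update.
After a magnetic survey='anomalous': P(ore) = 0.75·0.6000 / (0.75·0.6000 + 0.2·0.4000) ≈ 0.8491
After a geochemical assay='anomalous': P(ore) = 0.7·0.8491 / (0.7·0.8491 + 0.4·0.1509) ≈ 0.9078
After a magnetic survey='background': P(ore) = 0.25·0.9078 / (0.25·0.9078 + 0.8·0.0922) ≈ 0.7547
After a magnetic survey='anomalous': P(ore) = 0.75·0.7547 / (0.75·0.7547 + 0.2·0.2453) ≈ 0.9202
After a geochemical assay='background': P(ore) = 0.3·0.9202 / (0.3·0.9202 + 0.6·0.0798) ≈ 0.8522
After a magnetic survey='anomalous': P(ore) = 0.75·0.8522 / (0.75·0.8522 + 0.2·0.1478) ≈ 0.9558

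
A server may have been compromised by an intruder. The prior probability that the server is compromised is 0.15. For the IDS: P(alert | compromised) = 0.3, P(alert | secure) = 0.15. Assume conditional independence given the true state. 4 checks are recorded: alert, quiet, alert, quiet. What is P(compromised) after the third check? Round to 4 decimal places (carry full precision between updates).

0.3676

After 'alert': P(compromised) = 0.3·0.1500 / (0.3·0.1500 + 0.15·0.8500) ≈ 0.2609
After 'quiet': P(compromised) = 0.7·0.2609 / (0.7·0.2609 + 0.85·0.7391) ≈ 0.2252
After 'alert': P(compromised) = 0.3·0.2252 / (0.3·0.2252 + 0.15·0.7748) ≈ 0.3676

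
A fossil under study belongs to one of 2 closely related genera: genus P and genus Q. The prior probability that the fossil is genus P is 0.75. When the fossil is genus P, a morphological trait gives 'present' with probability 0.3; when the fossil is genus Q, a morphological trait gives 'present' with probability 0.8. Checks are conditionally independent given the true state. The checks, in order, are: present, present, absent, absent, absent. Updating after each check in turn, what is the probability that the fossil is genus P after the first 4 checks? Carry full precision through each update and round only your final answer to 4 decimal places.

0.8379

After 'present': P(genus P) = 0.3·0.7500 / (0.3·0.7500 + 0.8·0.2500) ≈ 0.5294
After 'present': P(genus P) = 0.3·0.5294 / (0.3·0.5294 + 0.8·0.4706) ≈ 0.2967
After 'absent': P(genus P) = 0.7·0.2967 / (0.7·0.2967 + 0.2·0.7033) ≈ 0.5962
After 'absent': P(genus P) = 0.7·0.5962 / (0.7·0.5962 + 0.2·0.4038) ≈ 0.8379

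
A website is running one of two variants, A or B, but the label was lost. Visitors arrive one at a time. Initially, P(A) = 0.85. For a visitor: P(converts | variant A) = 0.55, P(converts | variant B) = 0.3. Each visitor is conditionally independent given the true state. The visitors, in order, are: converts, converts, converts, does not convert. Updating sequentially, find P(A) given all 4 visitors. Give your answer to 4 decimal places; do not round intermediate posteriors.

Apply Bayes' rule sequentially, carrying P(A) forward.
After 'converts': P(A) = 0.55·0.8500 / (0.55·0.8500 + 0.3·0.1500) ≈ 0.9122
After 'converts': P(A) = 0.55·0.9122 / (0.55·0.9122 + 0.3·0.0878) ≈ 0.9501
After 'converts': P(A) = 0.55·0.9501 / (0.55·0.9501 + 0.3·0.0499) ≈ 0.9722
After 'does not convert': P(A) = 0.45·0.9722 / (0.45·0.9722 + 0.7·0.0278) ≈ 0.9574

0.9574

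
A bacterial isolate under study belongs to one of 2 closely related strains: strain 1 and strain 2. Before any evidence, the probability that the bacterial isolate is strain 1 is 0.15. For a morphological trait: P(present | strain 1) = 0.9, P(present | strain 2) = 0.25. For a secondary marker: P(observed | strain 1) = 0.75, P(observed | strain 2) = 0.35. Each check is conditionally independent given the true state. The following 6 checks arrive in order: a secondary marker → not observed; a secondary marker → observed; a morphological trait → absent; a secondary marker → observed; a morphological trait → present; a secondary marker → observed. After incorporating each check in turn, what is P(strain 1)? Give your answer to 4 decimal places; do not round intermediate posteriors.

0.2427

After a secondary marker='not observed': P(strain 1) = 0.25·0.1500 / (0.25·0.1500 + 0.65·0.8500) ≈ 0.0636
After a secondary marker='observed': P(strain 1) = 0.75·0.0636 / (0.75·0.0636 + 0.35·0.9364) ≈ 0.1270
After a morphological trait='absent': P(strain 1) = 0.1·0.1270 / (0.1·0.1270 + 0.75·0.8730) ≈ 0.0190
After a secondary marker='observed': P(strain 1) = 0.75·0.0190 / (0.75·0.0190 + 0.35·0.9810) ≈ 0.0399
After a morphological trait='present': P(strain 1) = 0.9·0.0399 / (0.9·0.0399 + 0.25·0.9601) ≈ 0.1301
After a secondary marker='observed': P(strain 1) = 0.75·0.1301 / (0.75·0.1301 + 0.35·0.8699) ≈ 0.2427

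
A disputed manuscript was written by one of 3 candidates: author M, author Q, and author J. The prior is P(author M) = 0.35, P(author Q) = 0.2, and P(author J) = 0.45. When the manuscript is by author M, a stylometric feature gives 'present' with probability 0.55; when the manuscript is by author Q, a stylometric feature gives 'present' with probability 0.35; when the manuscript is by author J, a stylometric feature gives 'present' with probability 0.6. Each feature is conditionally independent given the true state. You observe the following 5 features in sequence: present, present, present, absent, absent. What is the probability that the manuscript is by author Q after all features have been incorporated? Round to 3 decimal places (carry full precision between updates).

0.117

After 'present': normaliser = 0.55·0.3500 + 0.35·0.2000 + 0.6·0.4500; P(author M) ≈ 0.3615, P(author Q) ≈ 0.1315, P(author J) ≈ 0.5070
After 'present': normaliser = 0.55·0.3615 + 0.35·0.1315 + 0.6·0.5070; P(author M) ≈ 0.3621, P(author Q) ≈ 0.0838, P(author J) ≈ 0.5541
After 'present': normaliser = 0.55·0.3621 + 0.35·0.0838 + 0.6·0.5541; P(author M) ≈ 0.3551, P(author Q) ≈ 0.0523, P(author J) ≈ 0.5927
After 'absent': normaliser = 0.45·0.3551 + 0.65·0.0523 + 0.4·0.5927; P(author M) ≈ 0.3709, P(author Q) ≈ 0.0789, P(author J) ≈ 0.5503
After 'absent': normaliser = 0.45·0.3709 + 0.65·0.0789 + 0.4·0.5503; P(author M) ≈ 0.3808, P(author Q) ≈ 0.1170, P(author J) ≈ 0.5022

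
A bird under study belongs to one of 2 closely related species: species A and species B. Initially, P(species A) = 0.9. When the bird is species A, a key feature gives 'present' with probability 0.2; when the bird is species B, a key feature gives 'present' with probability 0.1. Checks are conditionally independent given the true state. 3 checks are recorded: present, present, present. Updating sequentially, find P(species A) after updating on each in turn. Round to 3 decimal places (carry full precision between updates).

After 'present': P(species A) = 0.2·0.9000 / (0.2·0.9000 + 0.1·0.1000) ≈ 0.9474
After 'present': P(species A) = 0.2·0.9474 / (0.2·0.9474 + 0.1·0.0526) ≈ 0.9730
After 'present': P(species A) = 0.2·0.9730 / (0.2·0.9730 + 0.1·0.0270) ≈ 0.9863

0.986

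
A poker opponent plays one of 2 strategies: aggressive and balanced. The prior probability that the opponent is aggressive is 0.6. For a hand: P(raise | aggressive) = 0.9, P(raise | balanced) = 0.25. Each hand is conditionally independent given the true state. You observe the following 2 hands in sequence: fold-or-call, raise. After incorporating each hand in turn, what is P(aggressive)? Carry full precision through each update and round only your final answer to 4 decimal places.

After 'fold-or-call': P(aggressive) = 0.1·0.6000 / (0.1·0.6000 + 0.75·0.4000) ≈ 0.1667
After 'raise': P(aggressive) = 0.9·0.1667 / (0.9·0.1667 + 0.25·0.8333) ≈ 0.4186

0.4186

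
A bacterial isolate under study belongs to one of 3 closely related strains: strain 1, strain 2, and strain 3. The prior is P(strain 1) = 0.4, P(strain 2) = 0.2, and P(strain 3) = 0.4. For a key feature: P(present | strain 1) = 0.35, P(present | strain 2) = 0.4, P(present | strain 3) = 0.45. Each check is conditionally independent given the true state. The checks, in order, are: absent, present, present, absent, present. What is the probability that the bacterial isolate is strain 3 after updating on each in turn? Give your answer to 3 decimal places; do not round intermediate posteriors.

Apply Bayes' rule sequentially, carrying P(strain 3) forward.
After 'absent': normaliser = 0.65·0.4000 + 0.6·0.2000 + 0.55·0.4000; P(strain 1) ≈ 0.4333, P(strain 2) ≈ 0.2000, P(strain 3) ≈ 0.3667
After 'present': normaliser = 0.35·0.4333 + 0.4·0.2000 + 0.45·0.3667; P(strain 1) ≈ 0.3824, P(strain 2) ≈ 0.2017, P(strain 3) ≈ 0.4160
After 'present': normaliser = 0.35·0.3824 + 0.4·0.2017 + 0.45·0.4160; P(strain 1) ≈ 0.3332, P(strain 2) ≈ 0.2008, P(strain 3) ≈ 0.4660
After 'absent': normaliser = 0.65·0.3332 + 0.6·0.2008 + 0.55·0.4660; P(strain 1) ≈ 0.3650, P(strain 2) ≈ 0.2031, P(strain 3) ≈ 0.4320
After 'present': normaliser = 0.35·0.3650 + 0.4·0.2031 + 0.45·0.4320; P(strain 1) ≈ 0.3167, P(strain 2) ≈ 0.2014, P(strain 3) ≈ 0.4819

0.482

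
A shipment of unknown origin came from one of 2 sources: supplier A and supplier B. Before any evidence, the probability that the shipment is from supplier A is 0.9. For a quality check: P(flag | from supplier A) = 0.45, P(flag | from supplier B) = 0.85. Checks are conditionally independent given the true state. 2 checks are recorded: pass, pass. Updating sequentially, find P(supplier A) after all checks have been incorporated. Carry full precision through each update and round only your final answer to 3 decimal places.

0.992

After 'pass': P(supplier A) = 0.55·0.9000 / (0.55·0.9000 + 0.15·0.1000) ≈ 0.9706
After 'pass': P(supplier A) = 0.55·0.9706 / (0.55·0.9706 + 0.15·0.0294) ≈ 0.9918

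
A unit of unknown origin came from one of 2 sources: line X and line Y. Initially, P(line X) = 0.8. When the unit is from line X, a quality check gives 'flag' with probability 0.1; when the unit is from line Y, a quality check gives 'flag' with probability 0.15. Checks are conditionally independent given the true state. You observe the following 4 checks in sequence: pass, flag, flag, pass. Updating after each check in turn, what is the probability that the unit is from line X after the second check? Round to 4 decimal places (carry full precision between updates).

Each posterior becomes the prior for the next update.
After 'pass': P(line X) = 0.9·0.8000 / (0.9·0.8000 + 0.85·0.2000) ≈ 0.8090
After 'flag': P(line X) = 0.1·0.8090 / (0.1·0.8090 + 0.15·0.1910) ≈ 0.7385

0.7385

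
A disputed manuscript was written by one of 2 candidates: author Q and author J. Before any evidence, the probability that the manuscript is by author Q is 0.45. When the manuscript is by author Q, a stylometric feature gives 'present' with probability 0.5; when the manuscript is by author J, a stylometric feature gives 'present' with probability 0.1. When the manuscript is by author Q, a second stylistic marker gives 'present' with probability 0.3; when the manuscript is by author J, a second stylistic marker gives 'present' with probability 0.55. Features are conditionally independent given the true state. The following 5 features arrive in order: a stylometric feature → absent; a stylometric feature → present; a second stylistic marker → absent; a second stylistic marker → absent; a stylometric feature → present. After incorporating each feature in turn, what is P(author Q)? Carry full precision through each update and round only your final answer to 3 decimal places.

After a stylometric feature='absent': P(author Q) = 0.5·0.4500 / (0.5·0.4500 + 0.9·0.5500) ≈ 0.3125
After a stylometric feature='present': P(author Q) = 0.5·0.3125 / (0.5·0.3125 + 0.1·0.6875) ≈ 0.6944
After a second stylistic marker='absent': P(author Q) = 0.7·0.6944 / (0.7·0.6944 + 0.45·0.3056) ≈ 0.7795
After a second stylistic marker='absent': P(author Q) = 0.7·0.7795 / (0.7·0.7795 + 0.45·0.2205) ≈ 0.8461
After a stylometric feature='present': P(author Q) = 0.5·0.8461 / (0.5·0.8461 + 0.1·0.1539) ≈ 0.9649

0.965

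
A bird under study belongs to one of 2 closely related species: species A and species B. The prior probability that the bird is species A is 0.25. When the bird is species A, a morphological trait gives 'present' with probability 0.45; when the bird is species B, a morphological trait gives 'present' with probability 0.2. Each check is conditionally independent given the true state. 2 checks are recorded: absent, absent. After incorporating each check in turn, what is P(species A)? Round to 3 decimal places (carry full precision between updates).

0.136

After 'absent': P(species A) = 0.55·0.2500 / (0.55·0.2500 + 0.8·0.7500) ≈ 0.1864
After 'absent': P(species A) = 0.55·0.1864 / (0.55·0.1864 + 0.8·0.8136) ≈ 0.1361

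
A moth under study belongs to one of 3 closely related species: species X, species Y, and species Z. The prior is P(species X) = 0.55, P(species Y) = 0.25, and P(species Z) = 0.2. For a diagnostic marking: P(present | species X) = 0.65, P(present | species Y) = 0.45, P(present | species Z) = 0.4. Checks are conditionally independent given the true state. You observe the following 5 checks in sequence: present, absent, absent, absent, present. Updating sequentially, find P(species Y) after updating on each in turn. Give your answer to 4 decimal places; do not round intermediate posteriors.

0.3329

Each posterior becomes the prior for the next update.
After 'present': normaliser = 0.65·0.5500 + 0.45·0.2500 + 0.4·0.2000; P(species X) ≈ 0.6500, P(species Y) ≈ 0.2045, P(species Z) ≈ 0.1455
After 'absent': normaliser = 0.35·0.6500 + 0.55·0.2045 + 0.6·0.1455; P(species X) ≈ 0.5324, P(species Y) ≈ 0.2633, P(species Z) ≈ 0.2043
After 'absent': normaliser = 0.35·0.5324 + 0.55·0.2633 + 0.6·0.2043; P(species X) ≈ 0.4107, P(species Y) ≈ 0.3192, P(species Z) ≈ 0.2701
After 'absent': normaliser = 0.35·0.4107 + 0.55·0.3192 + 0.6·0.2701; P(species X) ≈ 0.2986, P(species Y) ≈ 0.3647, P(species Z) ≈ 0.3367
After 'present': normaliser = 0.65·0.2986 + 0.45·0.3647 + 0.4·0.3367; P(species X) ≈ 0.3938, P(species Y) ≈ 0.3329, P(species Z) ≈ 0.2732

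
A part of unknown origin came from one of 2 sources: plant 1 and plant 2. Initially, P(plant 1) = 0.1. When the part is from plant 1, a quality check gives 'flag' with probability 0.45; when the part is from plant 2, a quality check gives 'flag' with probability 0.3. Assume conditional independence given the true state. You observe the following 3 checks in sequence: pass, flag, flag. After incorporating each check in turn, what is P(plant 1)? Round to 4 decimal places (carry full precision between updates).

0.1642

After 'pass': P(plant 1) = 0.55·0.1000 / (0.55·0.1000 + 0.7·0.9000) ≈ 0.0803
After 'flag': P(plant 1) = 0.45·0.0803 / (0.45·0.0803 + 0.3·0.9197) ≈ 0.1158
After 'flag': P(plant 1) = 0.45·0.1158 / (0.45·0.1158 + 0.3·0.8842) ≈ 0.1642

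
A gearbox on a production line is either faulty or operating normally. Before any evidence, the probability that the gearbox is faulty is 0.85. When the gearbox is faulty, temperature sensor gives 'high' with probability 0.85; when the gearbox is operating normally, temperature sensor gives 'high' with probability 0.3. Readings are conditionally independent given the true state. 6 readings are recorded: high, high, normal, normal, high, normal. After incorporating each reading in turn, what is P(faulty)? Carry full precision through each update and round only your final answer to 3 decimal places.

Each posterior becomes the prior for the next update.
After 'high': P(faulty) = 0.85·0.8500 / (0.85·0.8500 + 0.3·0.1500) ≈ 0.9414
After 'high': P(faulty) = 0.85·0.9414 / (0.85·0.9414 + 0.3·0.0586) ≈ 0.9785
After 'normal': P(faulty) = 0.15·0.9785 / (0.15·0.9785 + 0.7·0.0215) ≈ 0.9070
After 'normal': P(faulty) = 0.15·0.9070 / (0.15·0.9070 + 0.7·0.0930) ≈ 0.6763
After 'high': P(faulty) = 0.85·0.6763 / (0.85·0.6763 + 0.3·0.3237) ≈ 0.8555
After 'normal': P(faulty) = 0.15·0.8555 / (0.15·0.8555 + 0.7·0.1445) ≈ 0.5591

0.559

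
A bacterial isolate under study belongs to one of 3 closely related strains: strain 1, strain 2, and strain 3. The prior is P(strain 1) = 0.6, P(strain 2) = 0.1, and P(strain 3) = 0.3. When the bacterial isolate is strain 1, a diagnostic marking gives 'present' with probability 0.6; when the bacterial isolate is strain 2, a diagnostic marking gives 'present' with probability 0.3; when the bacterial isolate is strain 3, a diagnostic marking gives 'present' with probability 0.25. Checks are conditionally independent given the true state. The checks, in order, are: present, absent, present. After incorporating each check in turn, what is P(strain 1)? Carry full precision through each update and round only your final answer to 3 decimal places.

0.809

After 'present': normaliser = 0.6·0.6000 + 0.3·0.1000 + 0.25·0.3000; P(strain 1) ≈ 0.7742, P(strain 2) ≈ 0.0645, P(strain 3) ≈ 0.1613
After 'absent': normaliser = 0.4·0.7742 + 0.7·0.0645 + 0.75·0.1613; P(strain 1) ≈ 0.6508, P(strain 2) ≈ 0.0949, P(strain 3) ≈ 0.2542
After 'present': normaliser = 0.6·0.6508 + 0.3·0.0949 + 0.25·0.2542; P(strain 1) ≈ 0.8093, P(strain 2) ≈ 0.0590, P(strain 3) ≈ 0.1317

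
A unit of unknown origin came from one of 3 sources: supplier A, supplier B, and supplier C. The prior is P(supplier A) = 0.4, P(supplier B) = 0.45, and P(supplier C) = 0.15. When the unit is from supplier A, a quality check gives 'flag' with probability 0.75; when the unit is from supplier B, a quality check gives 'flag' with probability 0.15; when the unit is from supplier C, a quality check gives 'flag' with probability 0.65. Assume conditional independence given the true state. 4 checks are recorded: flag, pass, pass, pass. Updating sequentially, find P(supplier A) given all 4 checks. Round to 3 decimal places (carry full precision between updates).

0.093

After 'flag': normaliser = 0.75·0.4000 + 0.15·0.4500 + 0.65·0.1500; P(supplier A) ≈ 0.6452, P(supplier B) ≈ 0.1452, P(supplier C) ≈ 0.2097
After 'pass': normaliser = 0.25·0.6452 + 0.85·0.1452 + 0.35·0.2097; P(supplier A) ≈ 0.4505, P(supplier B) ≈ 0.3446, P(supplier C) ≈ 0.2050
After 'pass': normaliser = 0.25·0.4505 + 0.85·0.3446 + 0.35·0.2050; P(supplier A) ≈ 0.2360, P(supplier B) ≈ 0.6137, P(supplier C) ≈ 0.1503
After 'pass': normaliser = 0.25·0.2360 + 0.85·0.6137 + 0.35·0.1503; P(supplier A) ≈ 0.0932, P(supplier B) ≈ 0.8238, P(supplier C) ≈ 0.0831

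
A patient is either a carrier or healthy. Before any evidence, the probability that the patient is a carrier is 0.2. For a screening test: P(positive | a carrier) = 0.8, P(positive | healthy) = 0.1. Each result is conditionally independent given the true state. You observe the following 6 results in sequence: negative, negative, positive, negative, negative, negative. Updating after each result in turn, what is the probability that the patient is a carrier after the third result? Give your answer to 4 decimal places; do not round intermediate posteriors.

0.0899

After 'negative': P(carrier) = 0.2·0.2000 / (0.2·0.2000 + 0.9·0.8000) ≈ 0.0526
After 'negative': P(carrier) = 0.2·0.0526 / (0.2·0.0526 + 0.9·0.9474) ≈ 0.0122
After 'positive': P(carrier) = 0.8·0.0122 / (0.8·0.0122 + 0.1·0.9878) ≈ 0.0899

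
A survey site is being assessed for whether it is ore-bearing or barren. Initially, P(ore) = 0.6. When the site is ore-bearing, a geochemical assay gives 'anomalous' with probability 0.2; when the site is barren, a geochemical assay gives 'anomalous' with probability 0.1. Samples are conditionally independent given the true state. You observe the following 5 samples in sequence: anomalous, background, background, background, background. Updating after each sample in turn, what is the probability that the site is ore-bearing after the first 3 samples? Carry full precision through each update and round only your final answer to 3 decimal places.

After 'anomalous': P(ore) = 0.2·0.6000 / (0.2·0.6000 + 0.1·0.4000) ≈ 0.7500
After 'background': P(ore) = 0.8·0.7500 / (0.8·0.7500 + 0.9·0.2500) ≈ 0.7273
After 'background': P(ore) = 0.8·0.7273 / (0.8·0.7273 + 0.9·0.2727) ≈ 0.7033

0.703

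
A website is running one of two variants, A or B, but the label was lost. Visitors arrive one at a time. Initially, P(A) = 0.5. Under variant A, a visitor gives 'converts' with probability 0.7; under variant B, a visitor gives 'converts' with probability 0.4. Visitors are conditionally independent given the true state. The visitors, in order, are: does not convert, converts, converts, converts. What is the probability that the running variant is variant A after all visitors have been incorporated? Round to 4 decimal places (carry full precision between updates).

After 'does not convert': P(A) = 0.3·0.5000 / (0.3·0.5000 + 0.6·0.5000) ≈ 0.3333
After 'converts': P(A) = 0.7·0.3333 / (0.7·0.3333 + 0.4·0.6667) ≈ 0.4667
After 'converts': P(A) = 0.7·0.4667 / (0.7·0.4667 + 0.4·0.5333) ≈ 0.6049
After 'converts': P(A) = 0.7·0.6049 / (0.7·0.6049 + 0.4·0.3951) ≈ 0.7282

0.7282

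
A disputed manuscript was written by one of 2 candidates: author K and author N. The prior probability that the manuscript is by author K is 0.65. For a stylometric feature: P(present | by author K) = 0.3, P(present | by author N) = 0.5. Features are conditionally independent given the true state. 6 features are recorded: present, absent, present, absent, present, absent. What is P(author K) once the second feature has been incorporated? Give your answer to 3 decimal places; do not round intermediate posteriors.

0.609

Apply Bayes' rule sequentially, carrying P(author K) forward.
After 'present': P(author K) = 0.3·0.6500 / (0.3·0.6500 + 0.5·0.3500) ≈ 0.5270
After 'absent': P(author K) = 0.7·0.5270 / (0.7·0.5270 + 0.5·0.4730) ≈ 0.6094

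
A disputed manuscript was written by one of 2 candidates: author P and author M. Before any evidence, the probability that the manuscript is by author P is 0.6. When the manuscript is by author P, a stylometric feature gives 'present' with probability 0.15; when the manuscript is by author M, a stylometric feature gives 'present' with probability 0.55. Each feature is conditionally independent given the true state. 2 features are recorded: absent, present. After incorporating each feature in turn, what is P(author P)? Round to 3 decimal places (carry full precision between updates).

After 'absent': P(author P) = 0.85·0.6000 / (0.85·0.6000 + 0.45·0.4000) ≈ 0.7391
After 'present': P(author P) = 0.15·0.7391 / (0.15·0.7391 + 0.55·0.2609) ≈ 0.4359

0.436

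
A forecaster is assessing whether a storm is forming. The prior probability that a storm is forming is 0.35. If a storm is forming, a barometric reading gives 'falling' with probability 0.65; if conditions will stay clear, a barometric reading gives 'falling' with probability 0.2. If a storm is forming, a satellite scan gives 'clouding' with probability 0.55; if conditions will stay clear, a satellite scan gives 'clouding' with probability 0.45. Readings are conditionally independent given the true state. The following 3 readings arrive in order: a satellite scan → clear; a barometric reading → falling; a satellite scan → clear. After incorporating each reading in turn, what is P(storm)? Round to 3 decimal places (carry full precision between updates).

0.539

After a satellite scan='clear': P(storm) = 0.45·0.3500 / (0.45·0.3500 + 0.55·0.6500) ≈ 0.3058
After a barometric reading='falling': P(storm) = 0.65·0.3058 / (0.65·0.3058 + 0.2·0.6942) ≈ 0.5888
After a satellite scan='clear': P(storm) = 0.45·0.5888 / (0.45·0.5888 + 0.55·0.4112) ≈ 0.5395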